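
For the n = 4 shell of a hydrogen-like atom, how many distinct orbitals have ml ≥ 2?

For n = 4, l ranges over 0 … 3.
Contributions: l=2 → 1; l=3 → 2.
Total orbitals: 1 + 2 = 3.

3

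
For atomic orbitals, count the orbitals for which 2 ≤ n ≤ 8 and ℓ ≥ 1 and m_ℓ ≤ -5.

Treat each shell separately and count matching orbitals:
n=6 → 1; n=7 → 3; n=8 → 6.
Total orbitals: 1 + 3 + 6 = 10.

10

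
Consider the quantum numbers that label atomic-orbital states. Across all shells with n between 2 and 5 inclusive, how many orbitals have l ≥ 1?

Per-shell orbital counts meeting the constraint:
n=2 → 3; n=3 → 8; n=4 → 15; n=5 → 24.
Total orbitals: 3 + 8 + 15 + 24 = 50.

50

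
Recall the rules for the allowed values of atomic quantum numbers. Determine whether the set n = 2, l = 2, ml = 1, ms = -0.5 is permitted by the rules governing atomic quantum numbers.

Invalid

The orbital quantum number must satisfy 0 ≤ l ≤ n−1. With n = 2 the allowed l values are 0, 1, so l = 2 is out of range.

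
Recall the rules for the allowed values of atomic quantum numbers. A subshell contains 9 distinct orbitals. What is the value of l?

l = 4

2l+1 = 9 gives l = 4.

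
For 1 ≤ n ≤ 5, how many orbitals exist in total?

Total orbitals = 1² + 2² + 3² + 4² + 5² = 55.

55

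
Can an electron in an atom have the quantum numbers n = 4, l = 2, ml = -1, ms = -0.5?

n = 4 is a positive integer. l = 2 satisfies 0 ≤ l ≤ n−1 = 3. ml = -1 lies in the range −l … +l (here −2 … 2). ms = -1/2 is one of ±1/2.
All four constraints are satisfied.

Valid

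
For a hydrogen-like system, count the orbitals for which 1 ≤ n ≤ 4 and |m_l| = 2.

6

Work shell by shell — for each n, count the (l, m_l) pairs that satisfy |m_l| = 2:
n=3 → 2; n=4 → 4.
Total orbitals: 2 + 4 = 6.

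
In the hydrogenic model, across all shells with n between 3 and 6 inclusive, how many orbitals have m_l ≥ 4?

4

Go shell by shell, enumerating (l, m_l) with m_l ≥ 4:
n=5 → 1; n=6 → 3.
Total orbitals: 1 + 3 = 4.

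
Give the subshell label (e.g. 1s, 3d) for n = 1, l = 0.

l = 0 corresponds to the letter 's', so the subshell is 1s.

1s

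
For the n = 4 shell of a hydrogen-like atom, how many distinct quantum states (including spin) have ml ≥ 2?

The n = 4 shell has l = 0 through 3; check each.
The (l, ml) pairs meeting ml ≥ 2 give: l=2 → 1; l=3 → 2.
Orbitals: 1 + 2 = 3. Each orbital carries two spin states, so 3 × 2 = 6 states.

6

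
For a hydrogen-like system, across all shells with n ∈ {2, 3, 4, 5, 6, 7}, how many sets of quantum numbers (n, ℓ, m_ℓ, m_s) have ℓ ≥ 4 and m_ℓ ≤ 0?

Go shell by shell, enumerating (ℓ, m_ℓ) with ℓ ≥ 4 and m_ℓ ≤ 0:
n=5 → 5; n=6 → 11; n=7 → 18.
Orbitals: 5 + 11 + 18 = 34. Including both spin states (m_s = ±1/2) gives 2 × 34 = 68 states.

68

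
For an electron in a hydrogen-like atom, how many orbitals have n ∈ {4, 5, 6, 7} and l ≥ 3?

90

Work shell by shell — for each n, count the (l, ml) pairs that satisfy l ≥ 3:
n=4 → 7; n=5 → 16; n=6 → 27; n=7 → 40.
Total orbitals: 7 + 16 + 27 + 40 = 90.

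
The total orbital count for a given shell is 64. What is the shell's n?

n = 8

n² = 64 ⇒ n = 8.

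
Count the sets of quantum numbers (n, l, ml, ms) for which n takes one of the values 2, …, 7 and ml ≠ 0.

224

Go shell by shell, enumerating (l, ml) with ml ≠ 0:
n=2 → 2; n=3 → 6; n=4 → 12; n=5 → 20; n=6 → 30; n=7 → 42.
Orbitals: 2 + 6 + 12 + 20 + 30 + 42 = 112. Including both spin states (ms = ±1/2) gives 2 × 112 = 224 states.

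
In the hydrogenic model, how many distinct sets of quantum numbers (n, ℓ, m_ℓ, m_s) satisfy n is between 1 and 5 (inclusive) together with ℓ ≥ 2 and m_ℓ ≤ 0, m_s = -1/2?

Treat each shell separately and count matching orbitals:
n=3 → 3; n=4 → 7; n=5 → 12.
Orbitals: 3 + 7 + 12 = 22. With m_s fixed to -1/2 there is one state per orbital, so 22 states.

22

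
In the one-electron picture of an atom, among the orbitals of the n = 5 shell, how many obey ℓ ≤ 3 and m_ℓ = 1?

With n = 5 the allowed ℓ are 0, 1, …, 4.
The (ℓ, m_ℓ) pairs meeting ℓ ≤ 3 and m_ℓ = 1 give: ℓ=1 → 1; ℓ=2 → 1; ℓ=3 → 1.
Total orbitals: 1 + 1 + 1 = 3.

3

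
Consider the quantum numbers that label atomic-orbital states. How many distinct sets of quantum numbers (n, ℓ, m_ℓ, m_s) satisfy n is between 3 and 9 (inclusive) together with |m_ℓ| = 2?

112

Per-shell orbital counts meeting the constraint:
n=3 → 2; n=4 → 4; n=5 → 6; n=6 → 8; n=7 → 10; n=8 → 12; n=9 → 14.
Orbitals: 2 + 4 + 6 + 8 + 10 + 12 + 14 = 56. Including both spin states (m_s = ±1/2) gives 2 × 56 = 112 states.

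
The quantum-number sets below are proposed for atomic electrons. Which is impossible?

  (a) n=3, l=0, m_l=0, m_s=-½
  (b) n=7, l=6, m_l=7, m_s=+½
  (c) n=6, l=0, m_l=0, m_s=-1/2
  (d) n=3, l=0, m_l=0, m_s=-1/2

(b) has |m_l| = 7 > l = 6, violating −l ≤ m_l ≤ l.
The remaining sets (a), (c), (d) satisfy all four rules.

(b)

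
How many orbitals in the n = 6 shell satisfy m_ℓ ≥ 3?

6

The (ℓ, m_ℓ) pairs meeting m_ℓ ≥ 3 give: ℓ=3 → 1; ℓ=4 → 2; ℓ=5 → 3.
Total orbitals: 1 + 2 + 3 = 6.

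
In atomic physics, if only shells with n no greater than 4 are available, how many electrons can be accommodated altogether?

60

Total orbitals = 1² + 2² + 3² + 4² = 30. Doubling for spin gives 60 electrons.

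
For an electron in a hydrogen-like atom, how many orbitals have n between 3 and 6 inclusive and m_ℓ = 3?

6

Treat each shell separately and count matching orbitals:
n=4 → 1; n=5 → 2; n=6 → 3.
Total orbitals: 1 + 2 + 3 = 6.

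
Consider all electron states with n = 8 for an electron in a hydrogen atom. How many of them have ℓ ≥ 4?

For n = 8, ℓ ranges over 0 … 7.
Contributions: ℓ=4 → 9; ℓ=5 → 11; ℓ=6 → 13; ℓ=7 → 15.
Orbitals: 9 + 11 + 13 + 15 = 48. Each orbital carries two spin states, so 48 × 2 = 96 states.

96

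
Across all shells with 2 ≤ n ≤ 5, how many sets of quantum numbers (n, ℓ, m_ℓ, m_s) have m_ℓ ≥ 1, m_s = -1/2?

Work shell by shell — for each n, count the (ℓ, m_ℓ) pairs that satisfy m_ℓ ≥ 1:
n=2 → 1; n=3 → 3; n=4 → 6; n=5 → 10.
Orbitals: 1 + 3 + 6 + 10 = 20. With m_s fixed to -1/2 there is one state per orbital, so 20 states.

20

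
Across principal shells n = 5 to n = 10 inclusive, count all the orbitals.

Shell n has n² orbitals: 5²=25 + 6²=36 + 7²=49 + 8²=64 + 9²=81 + 10²=100 = 355 orbitals.

355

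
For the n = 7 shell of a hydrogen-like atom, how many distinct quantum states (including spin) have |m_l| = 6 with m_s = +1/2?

For n = 7, l ranges over 0 … 6.
The (l, m_l) pairs meeting |m_l| = 6 give: l=6 → 2.
Orbitals: 2. With m_s fixed to a single value there is one state per orbital, giving 2 states.

2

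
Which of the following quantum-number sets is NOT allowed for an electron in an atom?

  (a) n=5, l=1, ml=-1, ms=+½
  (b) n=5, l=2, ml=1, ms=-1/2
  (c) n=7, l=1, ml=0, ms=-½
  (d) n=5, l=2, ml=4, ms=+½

(d)

(d) has |ml| = 4 > l = 2, violating −l ≤ ml ≤ l.
The remaining sets (a), (b), (c) satisfy all four rules.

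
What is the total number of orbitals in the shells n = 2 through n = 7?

Shell n has n² orbitals: 2²=4 + 3²=9 + 4²=16 + 5²=25 + 6²=36 + 7²=49 = 139 orbitals.

139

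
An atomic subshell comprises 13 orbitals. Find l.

2l+1 = 13 gives l = 6.

l = 6 (i)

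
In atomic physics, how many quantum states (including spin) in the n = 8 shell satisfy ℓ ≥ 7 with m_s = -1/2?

15

With n = 8 the allowed ℓ are 0, 1, …, 7.
Contributions: ℓ=7 → 15.
Orbitals: 15. With m_s fixed to a single value there is one state per orbital, giving 15 states.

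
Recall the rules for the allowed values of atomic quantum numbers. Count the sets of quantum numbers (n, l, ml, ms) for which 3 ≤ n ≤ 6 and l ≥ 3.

Count contributing orbitals for each principal shell:
n=4 → 7; n=5 → 16; n=6 → 27.
Orbitals: 7 + 16 + 27 = 50. Including both spin states (ms = ±1/2) gives 2 × 50 = 100 states.

100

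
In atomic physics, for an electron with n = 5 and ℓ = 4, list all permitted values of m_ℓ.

-4, -3, -2, -1, 0, 1, 2, 3, 4

m_ℓ takes every integer from −ℓ to +ℓ. With ℓ = 4 that gives the 9 values -4, -3, -2, -1, 0, 1, 2, 3, 4.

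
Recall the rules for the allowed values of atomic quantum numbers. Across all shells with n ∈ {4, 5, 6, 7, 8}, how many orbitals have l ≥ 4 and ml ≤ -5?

10

Treat each shell separately and count matching orbitals:
n=6 → 1; n=7 → 3; n=8 → 6.
Total orbitals: 1 + 3 + 6 = 10.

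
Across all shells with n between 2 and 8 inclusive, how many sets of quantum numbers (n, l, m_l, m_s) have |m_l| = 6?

12

For each n in the range, tally the orbitals obeying |m_l| = 6:
n=7 → 2; n=8 → 4.
Orbitals: 2 + 4 = 6. Including both spin states (m_s = ±1/2) gives 2 × 6 = 12 states.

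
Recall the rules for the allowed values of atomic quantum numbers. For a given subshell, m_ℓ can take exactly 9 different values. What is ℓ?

m_ℓ ranges over 2ℓ+1 integers, so 2ℓ+1 = 9 ⇒ ℓ = 4.

ℓ = 4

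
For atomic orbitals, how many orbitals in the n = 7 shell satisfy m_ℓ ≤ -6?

Contributions: ℓ=6 → 1.
Total orbitals: 1.

1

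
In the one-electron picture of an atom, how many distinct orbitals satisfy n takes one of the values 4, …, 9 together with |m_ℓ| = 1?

66

Count contributing orbitals for each principal shell:
n=4 → 6; n=5 → 8; n=6 → 10; n=7 → 12; n=8 → 14; n=9 → 16.
Total orbitals: 6 + 8 + 10 + 12 + 14 + 16 = 66.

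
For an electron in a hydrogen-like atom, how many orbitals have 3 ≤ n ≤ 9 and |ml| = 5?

20

For each n in the range, tally the orbitals obeying |ml| = 5:
n=6 → 2; n=7 → 4; n=8 → 6; n=9 → 8.
Total orbitals: 2 + 4 + 6 + 8 = 20.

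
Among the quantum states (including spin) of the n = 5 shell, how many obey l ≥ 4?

Contributions: l=4 → 9.
Orbitals: 9. Each orbital carries two spin states, so 9 × 2 = 18 states.

18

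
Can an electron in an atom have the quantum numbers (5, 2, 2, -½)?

Allowed

n = 5 is a positive integer. ℓ = 2 satisfies 0 ≤ ℓ ≤ n−1 = 4. m_ℓ = 2 lies in the range −ℓ … +ℓ (here −2 … 2). m_s = -1/2 is one of ±1/2.
All four constraints are satisfied.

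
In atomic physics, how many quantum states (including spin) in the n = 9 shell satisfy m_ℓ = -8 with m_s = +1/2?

Contributions: ℓ=8 → 1.
Orbitals: 1. With m_s fixed to a single value there is one state per orbital, giving 1 state.

1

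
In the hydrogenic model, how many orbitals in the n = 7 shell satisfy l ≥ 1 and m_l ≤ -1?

21

For n = 7, l ranges over 0 … 6.
Orbitals with l ≥ 1 and m_l ≤ -1, by l: l=1 → 1; l=2 → 2; l=3 → 3; l=4 → 4; l=5 → 5; l=6 → 6.
Total orbitals: 1 + 2 + 3 + 4 + 5 + 6 = 21.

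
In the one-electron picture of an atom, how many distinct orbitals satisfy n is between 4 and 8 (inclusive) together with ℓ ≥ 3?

145

Work shell by shell — for each n, count the (ℓ, m_ℓ) pairs that satisfy ℓ ≥ 3:
n=4 → 7; n=5 → 16; n=6 → 27; n=7 → 40; n=8 → 55.
Total orbitals: 7 + 16 + 27 + 40 + 55 = 145.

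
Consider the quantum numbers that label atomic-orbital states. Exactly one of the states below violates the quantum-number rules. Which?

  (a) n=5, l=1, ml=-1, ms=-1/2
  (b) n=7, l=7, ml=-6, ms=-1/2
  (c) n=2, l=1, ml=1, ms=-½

(b)

(b) has l = 7 ≥ n = 7, violating 0 ≤ l ≤ n−1.
The remaining sets (a), (c) satisfy all four rules.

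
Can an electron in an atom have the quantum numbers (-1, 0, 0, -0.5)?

Not allowed

The principal quantum number must be a positive integer (n ≥ 1), but here n = -1.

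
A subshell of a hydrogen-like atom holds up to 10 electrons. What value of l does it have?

2(2l+1) = 10 ⇒ 2l+1 = 5 ⇒ l = 2.

l = 2 (d)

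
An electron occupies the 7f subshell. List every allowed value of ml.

-3, -2, -1, 0, 1, 2, 3

The 7f subshell has l = 3, and ml takes every integer from −l to +l. With l = 3 that gives the 7 values -3, -2, -1, 0, 1, 2, 3.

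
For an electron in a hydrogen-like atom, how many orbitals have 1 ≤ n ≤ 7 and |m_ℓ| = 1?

Treat each shell separately and count matching orbitals:
n=2 → 2; n=3 → 4; n=4 → 6; n=5 → 8; n=6 → 10; n=7 → 12.
Total orbitals: 2 + 4 + 6 + 8 + 10 + 12 = 42.

42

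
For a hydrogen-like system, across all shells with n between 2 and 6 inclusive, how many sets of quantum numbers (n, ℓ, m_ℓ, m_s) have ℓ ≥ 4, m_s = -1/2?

Treat each shell separately and count matching orbitals:
n=5 → 9; n=6 → 20.
Orbitals: 9 + 20 = 29. With m_s fixed to -1/2 there is one state per orbital, so 29 states.

29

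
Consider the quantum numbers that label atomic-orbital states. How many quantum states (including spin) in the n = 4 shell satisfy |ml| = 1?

12

The n = 4 shell has l = 0 through 3; check each.
The (l, ml) pairs meeting |ml| = 1 give: l=1 → 2; l=2 → 2; l=3 → 2.
Orbitals: 2 + 2 + 2 = 6. Each orbital carries two spin states, so 6 × 2 = 12 states.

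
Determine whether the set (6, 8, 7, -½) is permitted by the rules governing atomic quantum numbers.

Not allowed

The orbital quantum number must satisfy 0 ≤ l ≤ n−1. With n = 6 the allowed l values are 0, 1, 2, 3, 4, 5, so l = 8 is out of range.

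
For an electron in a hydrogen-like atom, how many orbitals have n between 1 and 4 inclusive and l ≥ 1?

Go shell by shell, enumerating (l, m_l) with l ≥ 1:
n=2 → 3; n=3 → 8; n=4 → 15.
Total orbitals: 3 + 8 + 15 = 26.

26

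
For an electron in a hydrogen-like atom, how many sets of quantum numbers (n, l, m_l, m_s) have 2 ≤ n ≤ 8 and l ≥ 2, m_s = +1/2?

175

For each n in the range, tally the orbitals obeying l ≥ 2:
n=3 → 5; n=4 → 12; n=5 → 21; n=6 → 32; n=7 → 45; n=8 → 60.
Orbitals: 5 + 12 + 21 + 32 + 45 + 60 = 175. With m_s fixed to +1/2 there is one state per orbital, so 175 states.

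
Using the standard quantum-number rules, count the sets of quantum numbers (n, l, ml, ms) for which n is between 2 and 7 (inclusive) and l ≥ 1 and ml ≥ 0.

Go shell by shell, enumerating (l, ml) with l ≥ 1 and ml ≥ 0:
n=2 → 2; n=3 → 5; n=4 → 9; n=5 → 14; n=6 → 20; n=7 → 27.
Orbitals: 2 + 5 + 9 + 14 + 20 + 27 = 77. Including both spin states (ms = ±1/2) gives 2 × 77 = 154 states.

154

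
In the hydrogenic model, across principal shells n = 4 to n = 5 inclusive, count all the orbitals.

41

Shell n has n² orbitals: 4²=16 + 5²=25 = 41 orbitals.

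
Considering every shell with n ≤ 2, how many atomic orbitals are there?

Total orbitals = 1² + 2² = 5.

5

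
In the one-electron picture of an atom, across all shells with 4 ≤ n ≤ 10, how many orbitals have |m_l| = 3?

56

Work shell by shell — for each n, count the (l, m_l) pairs that satisfy |m_l| = 3:
n=4 → 2; n=5 → 4; n=6 → 6; n=7 → 8; n=8 → 10; n=9 → 12; n=10 → 14.
Total orbitals: 2 + 4 + 6 + 8 + 10 + 12 + 14 = 56.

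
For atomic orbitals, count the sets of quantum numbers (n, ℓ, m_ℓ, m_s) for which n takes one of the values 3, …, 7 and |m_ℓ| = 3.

Per-shell orbital counts meeting the constraint:
n=4 → 2; n=5 → 4; n=6 → 6; n=7 → 8.
Orbitals: 2 + 4 + 6 + 8 = 20. Including both spin states (m_s = ±1/2) gives 2 × 20 = 40 states.

40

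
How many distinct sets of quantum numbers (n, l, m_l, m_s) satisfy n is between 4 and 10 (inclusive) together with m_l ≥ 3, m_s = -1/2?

84

Count contributing orbitals for each principal shell:
n=4 → 1; n=5 → 3; n=6 → 6; n=7 → 10; n=8 → 15; n=9 → 21; n=10 → 28.
Orbitals: 1 + 3 + 6 + 10 + 15 + 21 + 28 = 84. With m_s fixed to -1/2 there is one state per orbital, so 84 states.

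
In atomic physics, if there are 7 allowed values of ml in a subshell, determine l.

l = 3

ml ranges over 2l+1 integers, so 2l+1 = 7 ⇒ l = 3.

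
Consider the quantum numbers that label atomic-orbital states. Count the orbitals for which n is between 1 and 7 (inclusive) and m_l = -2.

15

Treat each shell separately and count matching orbitals:
n=3 → 1; n=4 → 2; n=5 → 3; n=6 → 4; n=7 → 5.
Total orbitals: 1 + 2 + 3 + 4 + 5 = 15.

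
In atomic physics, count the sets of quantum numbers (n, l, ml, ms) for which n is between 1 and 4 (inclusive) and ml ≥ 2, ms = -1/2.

Per-shell orbital counts meeting the constraint:
n=3 → 1; n=4 → 3.
Orbitals: 1 + 3 = 4. With ms fixed to -1/2 there is one state per orbital, so 4 states.

4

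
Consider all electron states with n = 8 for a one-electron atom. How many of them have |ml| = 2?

For n = 8, l ranges over 0 … 7.
Orbitals with |ml| = 2, by l: l=2 → 2; l=3 → 2; l=4 → 2; l=5 → 2; l=6 → 2; l=7 → 2.
Orbitals: 2 + 2 + 2 + 2 + 2 + 2 = 12. Each orbital carries two spin states, so 12 × 2 = 24 states.

24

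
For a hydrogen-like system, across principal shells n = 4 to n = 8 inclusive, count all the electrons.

Shell n has n² orbitals: 4²=16 + 5²=25 + 6²=36 + 7²=49 + 8²=64 = 190 orbitals.
Two spin states per orbital: 2 × 190 = 380 electrons.

380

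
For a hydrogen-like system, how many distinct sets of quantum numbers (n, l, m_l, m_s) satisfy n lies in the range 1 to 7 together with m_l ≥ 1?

112

Count contributing orbitals for each principal shell:
n=2 → 1; n=3 → 3; n=4 → 6; n=5 → 10; n=6 → 15; n=7 → 21.
Orbitals: 1 + 3 + 6 + 10 + 15 + 21 = 56. Including both spin states (m_s = ±1/2) gives 2 × 56 = 112 states.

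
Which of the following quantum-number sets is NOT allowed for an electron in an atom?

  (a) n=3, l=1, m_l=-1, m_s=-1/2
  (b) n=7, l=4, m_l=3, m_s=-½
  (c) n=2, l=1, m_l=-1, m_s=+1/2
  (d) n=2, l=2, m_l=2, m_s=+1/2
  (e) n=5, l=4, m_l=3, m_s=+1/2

(d) has l = 2 ≥ n = 2, violating 0 ≤ l ≤ n−1.
The remaining sets (a), (b), (c), (e) satisfy all four rules.

(d)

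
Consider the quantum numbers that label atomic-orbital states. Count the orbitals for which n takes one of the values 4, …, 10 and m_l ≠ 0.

322

For each n in the range, tally the orbitals obeying m_l ≠ 0:
n=4 → 12; n=5 → 20; n=6 → 30; n=7 → 42; n=8 → 56; n=9 → 72; n=10 → 90.
Total orbitals: 12 + 20 + 30 + 42 + 56 + 72 + 90 = 322.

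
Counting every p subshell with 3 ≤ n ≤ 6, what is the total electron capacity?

24

A p subshell (ℓ = 1) exists for every n ≥ 2, so shells n = 3, 4, 5, 6 each contribute one — 4 subshells.
Since each p subshell holds 2(2·1+1) = 6 electrons, the total is 4 × 6 = 24.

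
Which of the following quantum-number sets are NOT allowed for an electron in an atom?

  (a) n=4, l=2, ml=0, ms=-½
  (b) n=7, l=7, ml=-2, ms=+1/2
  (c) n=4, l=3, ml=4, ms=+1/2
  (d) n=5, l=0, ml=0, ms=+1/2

(b) and (c)

(b) has l = 7 ≥ n = 7, violating 0 ≤ l ≤ n−1.
(c) has |ml| = 4 > l = 3, violating −l ≤ ml ≤ l.
The remaining sets (a), (d) satisfy all four rules.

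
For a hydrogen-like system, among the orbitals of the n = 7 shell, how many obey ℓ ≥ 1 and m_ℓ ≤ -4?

Go through ℓ = 0, …, 6 (the values permitted for n = 7).
The (ℓ, m_ℓ) pairs meeting ℓ ≥ 1 and m_ℓ ≤ -4 give: ℓ=4 → 1; ℓ=5 → 2; ℓ=6 → 3.
Total orbitals: 1 + 2 + 3 = 6.

6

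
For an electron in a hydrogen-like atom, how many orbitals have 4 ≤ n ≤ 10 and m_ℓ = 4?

21

Per-shell orbital counts meeting the constraint:
n=5 → 1; n=6 → 2; n=7 → 3; n=8 → 4; n=9 → 5; n=10 → 6.
Total orbitals: 1 + 2 + 3 + 4 + 5 + 6 = 21.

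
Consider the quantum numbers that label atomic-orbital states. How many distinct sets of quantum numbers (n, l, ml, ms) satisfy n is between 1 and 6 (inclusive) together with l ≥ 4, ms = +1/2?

Count contributing orbitals for each principal shell:
n=5 → 9; n=6 → 20.
Orbitals: 9 + 20 = 29. With ms fixed to +1/2 there is one state per orbital, so 29 states.

29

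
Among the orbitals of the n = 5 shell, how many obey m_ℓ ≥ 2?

For n = 5, ℓ ranges over 0 … 4.
Orbitals with m_ℓ ≥ 2, by ℓ: ℓ=2 → 1; ℓ=3 → 2; ℓ=4 → 3.
Total orbitals: 1 + 2 + 3 = 6.

6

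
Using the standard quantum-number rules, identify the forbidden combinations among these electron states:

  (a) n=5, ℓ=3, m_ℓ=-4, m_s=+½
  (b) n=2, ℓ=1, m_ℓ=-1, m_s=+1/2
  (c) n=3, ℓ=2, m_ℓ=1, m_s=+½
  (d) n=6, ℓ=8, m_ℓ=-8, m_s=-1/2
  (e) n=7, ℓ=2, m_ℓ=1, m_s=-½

(a) and (d)

(a) has |m_ℓ| = 4 > ℓ = 3, violating −ℓ ≤ m_ℓ ≤ ℓ.
(d) has ℓ = 8 ≥ n = 6, violating 0 ≤ ℓ ≤ n−1.
The remaining sets (b), (c), (e) satisfy all four rules.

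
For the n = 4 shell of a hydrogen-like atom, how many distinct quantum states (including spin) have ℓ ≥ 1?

30

For n = 4, ℓ ranges over 0 … 3.
The (ℓ, m_ℓ) pairs meeting ℓ ≥ 1 give: ℓ=1 → 3; ℓ=2 → 5; ℓ=3 → 7.
Orbitals: 3 + 5 + 7 = 15. Each orbital carries two spin states, so 15 × 2 = 30 states.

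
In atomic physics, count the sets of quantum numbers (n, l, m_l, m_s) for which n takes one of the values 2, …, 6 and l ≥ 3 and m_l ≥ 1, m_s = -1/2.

22

Treat each shell separately and count matching orbitals:
n=4 → 3; n=5 → 7; n=6 → 12.
Orbitals: 3 + 7 + 12 = 22. With m_s fixed to -1/2 there is one state per orbital, so 22 states.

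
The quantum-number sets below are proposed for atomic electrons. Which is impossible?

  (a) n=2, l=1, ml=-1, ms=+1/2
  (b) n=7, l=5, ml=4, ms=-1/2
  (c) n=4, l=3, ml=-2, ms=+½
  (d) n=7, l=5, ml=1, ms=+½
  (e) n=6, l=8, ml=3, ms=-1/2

(e) has l = 8 ≥ n = 6, violating 0 ≤ l ≤ n−1.
The remaining sets (a), (b), (c), (d) satisfy all four rules.

(e)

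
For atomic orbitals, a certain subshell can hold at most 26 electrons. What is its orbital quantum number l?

2(2l+1) = 26 ⇒ 2l+1 = 13 ⇒ l = 6.

l = 6 (i)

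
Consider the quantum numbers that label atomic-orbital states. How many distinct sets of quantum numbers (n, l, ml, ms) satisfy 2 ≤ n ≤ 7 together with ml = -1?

42

Treat each shell separately and count matching orbitals:
n=2 → 1; n=3 → 2; n=4 → 3; n=5 → 4; n=6 → 5; n=7 → 6.
Orbitals: 1 + 2 + 3 + 4 + 5 + 6 = 21. Including both spin states (ms = ±1/2) gives 2 × 21 = 42 states.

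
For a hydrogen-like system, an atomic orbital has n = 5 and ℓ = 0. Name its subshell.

5s

ℓ = 0 corresponds to the letter 's', so the subshell is 5s.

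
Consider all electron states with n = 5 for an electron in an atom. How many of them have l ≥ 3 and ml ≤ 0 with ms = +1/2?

9

For n = 5, l ranges over 0 … 4.
Orbitals with l ≥ 3 and ml ≤ 0, by l: l=3 → 4; l=4 → 5.
Orbitals: 4 + 5 = 9. With ms fixed to a single value there is one state per orbital, giving 9 states.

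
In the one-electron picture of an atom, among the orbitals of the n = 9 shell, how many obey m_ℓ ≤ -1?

36

The (ℓ, m_ℓ) pairs meeting m_ℓ ≤ -1 give: ℓ=1 → 1; ℓ=2 → 2; ℓ=3 → 3; ℓ=4 → 4; ℓ=5 → 5; ℓ=6 → 6; ℓ=7 → 7; ℓ=8 → 8.
Total orbitals: 1 + 2 + 3 + 4 + 5 + 6 + 7 + 8 = 36.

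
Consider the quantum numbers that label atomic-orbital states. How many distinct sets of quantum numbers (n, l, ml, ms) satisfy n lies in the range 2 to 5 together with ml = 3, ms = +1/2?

3

For each n in the range, tally the orbitals obeying ml = 3:
n=4 → 1; n=5 → 2.
Orbitals: 1 + 2 = 3. With ms fixed to +1/2 there is one state per orbital, so 3 states.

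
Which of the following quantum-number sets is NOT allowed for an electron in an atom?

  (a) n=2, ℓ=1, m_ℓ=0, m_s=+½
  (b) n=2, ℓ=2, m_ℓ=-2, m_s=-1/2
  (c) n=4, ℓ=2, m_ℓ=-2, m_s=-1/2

(b) has ℓ = 2 ≥ n = 2, violating 0 ≤ ℓ ≤ n−1.
The remaining sets (a), (c) satisfy all four rules.

(b)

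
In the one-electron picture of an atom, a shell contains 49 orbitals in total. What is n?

n = 7

n² = 49 ⇒ n = 7.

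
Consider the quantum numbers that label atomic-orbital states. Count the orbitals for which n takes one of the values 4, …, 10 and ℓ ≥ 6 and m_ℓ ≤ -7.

10

Per-shell orbital counts meeting the constraint:
n=8 → 1; n=9 → 3; n=10 → 6.
Total orbitals: 1 + 3 + 6 = 10.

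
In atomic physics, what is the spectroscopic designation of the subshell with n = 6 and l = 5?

6h

l = 5 corresponds to the letter 'h', so the subshell is 6h.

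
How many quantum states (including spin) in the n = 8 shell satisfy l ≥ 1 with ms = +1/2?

Orbitals with l ≥ 1, by l: l=1 → 3; l=2 → 5; l=3 → 7; l=4 → 9; l=5 → 11; l=6 → 13; l=7 → 15.
Orbitals: 3 + 5 + 7 + 9 + 11 + 13 + 15 = 63. With ms fixed to a single value there is one state per orbital, giving 63 states.

63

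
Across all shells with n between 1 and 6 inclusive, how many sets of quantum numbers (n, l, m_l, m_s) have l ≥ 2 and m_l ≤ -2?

Go shell by shell, enumerating (l, m_l) with l ≥ 2 and m_l ≤ -2:
n=3 → 1; n=4 → 3; n=5 → 6; n=6 → 10.
Orbitals: 1 + 3 + 6 + 10 = 20. Including both spin states (m_s = ±1/2) gives 2 × 20 = 40 states.

40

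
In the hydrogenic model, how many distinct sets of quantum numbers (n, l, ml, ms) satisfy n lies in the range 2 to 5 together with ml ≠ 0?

80

Work shell by shell — for each n, count the (l, ml) pairs that satisfy ml ≠ 0:
n=2 → 2; n=3 → 6; n=4 → 12; n=5 → 20.
Orbitals: 2 + 6 + 12 + 20 = 40. Including both spin states (ms = ±1/2) gives 2 × 40 = 80 states.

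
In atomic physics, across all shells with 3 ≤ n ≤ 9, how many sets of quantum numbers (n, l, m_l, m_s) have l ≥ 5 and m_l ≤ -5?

40

Per-shell orbital counts meeting the constraint:
n=6 → 1; n=7 → 3; n=8 → 6; n=9 → 10.
Orbitals: 1 + 3 + 6 + 10 = 20. Including both spin states (m_s = ±1/2) gives 2 × 20 = 40 states.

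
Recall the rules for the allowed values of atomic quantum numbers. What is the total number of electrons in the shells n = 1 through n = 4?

Shell n has n² orbitals: 1²=1 + 2²=4 + 3²=9 + 4²=16 = 30 orbitals.
Two spin states per orbital: 2 × 30 = 60 electrons.

60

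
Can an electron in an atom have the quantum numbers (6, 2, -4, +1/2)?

No

The magnetic quantum number must satisfy −l ≤ ml ≤ l. With l = 2, ml can only be -2, -1, 0, 1, 2, so ml = -4 is forbidden.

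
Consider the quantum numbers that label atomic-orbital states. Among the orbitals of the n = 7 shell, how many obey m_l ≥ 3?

For n = 7, l ranges over 0 … 6.
Orbitals with m_l ≥ 3, by l: l=3 → 1; l=4 → 2; l=5 → 3; l=6 → 4.
Total orbitals: 1 + 2 + 3 + 4 = 10.

10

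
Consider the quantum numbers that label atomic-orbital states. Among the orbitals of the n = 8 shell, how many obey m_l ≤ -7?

1

Contributions: l=7 → 1.
Total orbitals: 1.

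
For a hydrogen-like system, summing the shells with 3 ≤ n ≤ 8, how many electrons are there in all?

Shell n has n² orbitals: 3²=9 + 4²=16 + 5²=25 + 6²=36 + 7²=49 + 8²=64 = 199 orbitals.
Two spin states per orbital: 2 × 199 = 398 electrons.

398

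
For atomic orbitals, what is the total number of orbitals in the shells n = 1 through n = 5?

Shell n has n² orbitals: 1²=1 + 2²=4 + 3²=9 + 4²=16 + 5²=25 = 55 orbitals.

55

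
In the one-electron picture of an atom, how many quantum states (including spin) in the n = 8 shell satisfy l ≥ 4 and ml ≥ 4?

The n = 8 shell has l = 0 through 7; check each.
Orbitals with l ≥ 4 and ml ≥ 4, by l: l=4 → 1; l=5 → 2; l=6 → 3; l=7 → 4.
Orbitals: 1 + 2 + 3 + 4 = 10. Each orbital carries two spin states, so 10 × 2 = 20 states.

20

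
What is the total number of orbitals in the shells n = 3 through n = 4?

25

Shell n has n² orbitals: 3²=9 + 4²=16 = 25 orbitals.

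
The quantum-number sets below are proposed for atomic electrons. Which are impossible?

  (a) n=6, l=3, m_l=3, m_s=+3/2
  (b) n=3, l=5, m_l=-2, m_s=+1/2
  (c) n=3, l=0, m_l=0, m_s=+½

(a) has m_s = +3/2, but an electron's spin must be ±1/2.
(b) has l = 5 ≥ n = 3, violating 0 ≤ l ≤ n−1.
The remaining set (c) satisfies all four rules.

(a) and (b)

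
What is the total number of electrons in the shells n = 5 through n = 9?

510

Shell n has n² orbitals: 5²=25 + 6²=36 + 7²=49 + 8²=64 + 9²=81 = 255 orbitals.
Two spin states per orbital: 2 × 255 = 510 electrons.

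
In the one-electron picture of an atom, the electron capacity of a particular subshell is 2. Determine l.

l = 0 (s)

2(2l+1) = 2 ⇒ 2l+1 = 1 ⇒ l = 0.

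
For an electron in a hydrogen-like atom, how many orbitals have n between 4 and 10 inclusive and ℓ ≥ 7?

98

Per-shell orbital counts meeting the constraint:
n=8 → 15; n=9 → 32; n=10 → 51.
Total orbitals: 15 + 32 + 51 = 98.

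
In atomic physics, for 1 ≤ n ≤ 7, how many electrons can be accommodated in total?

280

Total orbitals = 1² + 2² + 3² + 4² + 5² + 6² + 7² = 140. Doubling for spin gives 280 electrons.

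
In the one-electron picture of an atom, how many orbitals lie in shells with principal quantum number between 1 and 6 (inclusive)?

Shell n has n² orbitals: 1²=1 + 2²=4 + 3²=9 + 4²=16 + 5²=25 + 6²=36 = 91 orbitals.

91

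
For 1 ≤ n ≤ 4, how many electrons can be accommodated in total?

60

Total orbitals = 1² + 2² + 3² + 4² = 30. Doubling for spin gives 60 electrons.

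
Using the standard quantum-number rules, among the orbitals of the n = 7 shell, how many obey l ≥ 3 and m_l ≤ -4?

6

The (l, m_l) pairs meeting l ≥ 3 and m_l ≤ -4 give: l=4 → 1; l=5 → 2; l=6 → 3.
Total orbitals: 1 + 2 + 3 = 6.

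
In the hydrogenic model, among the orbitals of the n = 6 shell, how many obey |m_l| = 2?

The n = 6 shell has l = 0 through 5; check each.
The (l, m_l) pairs meeting |m_l| = 2 give: l=2 → 2; l=3 → 2; l=4 → 2; l=5 → 2.
Total orbitals: 2 + 2 + 2 + 2 = 8.

8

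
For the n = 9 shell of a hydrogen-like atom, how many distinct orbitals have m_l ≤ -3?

21

The n = 9 shell has l = 0 through 8; check each.
Per l-value: l=3 → 1; l=4 → 2; l=5 → 3; l=6 → 4; l=7 → 5; l=8 → 6.
Total orbitals: 1 + 2 + 3 + 4 + 5 + 6 = 21.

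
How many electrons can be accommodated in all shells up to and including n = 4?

Total orbitals = 1² + 2² + 3² + 4² = 30. Doubling for spin gives 60 electrons.

60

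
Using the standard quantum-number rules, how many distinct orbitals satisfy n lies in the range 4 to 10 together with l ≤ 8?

352

Work shell by shell — for each n, count the (l, m_l) pairs that satisfy l ≤ 8:
n=4 → 16; n=5 → 25; n=6 → 36; n=7 → 49; n=8 → 64; n=9 → 81; n=10 → 81.
Total orbitals: 16 + 25 + 36 + 49 + 64 + 81 + 81 = 352.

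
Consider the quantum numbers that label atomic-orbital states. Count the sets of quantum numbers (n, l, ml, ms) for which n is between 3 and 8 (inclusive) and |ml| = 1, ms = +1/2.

Per-shell orbital counts meeting the constraint:
n=3 → 4; n=4 → 6; n=5 → 8; n=6 → 10; n=7 → 12; n=8 → 14.
Orbitals: 4 + 6 + 8 + 10 + 12 + 14 = 54. With ms fixed to +1/2 there is one state per orbital, so 54 states.

54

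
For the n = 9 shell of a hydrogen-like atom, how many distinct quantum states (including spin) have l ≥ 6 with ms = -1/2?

45

Go through l = 0, …, 8 (the values permitted for n = 9).
Orbitals with l ≥ 6, by l: l=6 → 13; l=7 → 15; l=8 → 17.
Orbitals: 13 + 15 + 17 = 45. With ms fixed to a single value there is one state per orbital, giving 45 states.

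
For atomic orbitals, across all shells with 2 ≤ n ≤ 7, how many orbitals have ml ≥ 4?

For each n in the range, tally the orbitals obeying ml ≥ 4:
n=5 → 1; n=6 → 3; n=7 → 6.
Total orbitals: 1 + 3 + 6 = 10.

10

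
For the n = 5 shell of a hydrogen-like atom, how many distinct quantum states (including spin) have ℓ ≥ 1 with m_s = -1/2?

24

The n = 5 shell has ℓ = 0 through 4; check each.
Orbitals with ℓ ≥ 1, by ℓ: ℓ=1 → 3; ℓ=2 → 5; ℓ=3 → 7; ℓ=4 → 9.
Orbitals: 3 + 5 + 7 + 9 = 24. With m_s fixed to a single value there is one state per orbital, giving 24 states.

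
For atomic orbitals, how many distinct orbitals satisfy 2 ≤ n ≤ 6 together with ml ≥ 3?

Count contributing orbitals for each principal shell:
n=4 → 1; n=5 → 3; n=6 → 6.
Total orbitals: 1 + 3 + 6 = 10.

10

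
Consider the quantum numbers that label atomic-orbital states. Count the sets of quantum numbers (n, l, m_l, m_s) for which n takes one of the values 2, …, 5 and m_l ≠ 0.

80

For each n in the range, tally the orbitals obeying m_l ≠ 0:
n=2 → 2; n=3 → 6; n=4 → 12; n=5 → 20.
Orbitals: 2 + 6 + 12 + 20 = 40. Including both spin states (m_s = ±1/2) gives 2 × 40 = 80 states.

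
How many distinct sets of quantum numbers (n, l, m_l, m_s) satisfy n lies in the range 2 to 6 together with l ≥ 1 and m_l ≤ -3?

Treat each shell separately and count matching orbitals:
n=4 → 1; n=5 → 3; n=6 → 6.
Orbitals: 1 + 3 + 6 = 10. Including both spin states (m_s = ±1/2) gives 2 × 10 = 20 states.

20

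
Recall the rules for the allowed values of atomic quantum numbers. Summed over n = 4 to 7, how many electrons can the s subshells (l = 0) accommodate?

8

An s subshell (l = 0) exists for every n ≥ 1, so shells n = 4, 5, 6, 7 each contribute one — 4 subshells.
Since each s subshell holds 2(2·0+1) = 2 electrons, the total is 4 × 2 = 8.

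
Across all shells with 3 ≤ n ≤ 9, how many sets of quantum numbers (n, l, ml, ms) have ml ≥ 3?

Count contributing orbitals for each principal shell:
n=4 → 1; n=5 → 3; n=6 → 6; n=7 → 10; n=8 → 15; n=9 → 21.
Orbitals: 1 + 3 + 6 + 10 + 15 + 21 = 56. Including both spin states (ms = ±1/2) gives 2 × 56 = 112 states.

112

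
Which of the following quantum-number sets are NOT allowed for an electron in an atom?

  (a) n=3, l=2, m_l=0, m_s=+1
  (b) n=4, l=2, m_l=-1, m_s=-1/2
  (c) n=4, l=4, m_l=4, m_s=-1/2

(a) has m_s = +1, but an electron's spin must be ±1/2.
(c) has l = 4 ≥ n = 4, violating 0 ≤ l ≤ n−1.
The remaining set (b) satisfies all four rules.

(a) and (c)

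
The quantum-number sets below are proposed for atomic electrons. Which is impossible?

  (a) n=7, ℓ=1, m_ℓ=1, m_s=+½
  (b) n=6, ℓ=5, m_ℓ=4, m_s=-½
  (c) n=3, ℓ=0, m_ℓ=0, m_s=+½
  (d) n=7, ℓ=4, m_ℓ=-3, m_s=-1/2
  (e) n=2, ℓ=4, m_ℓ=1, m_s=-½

(e) has ℓ = 4 ≥ n = 2, violating 0 ≤ ℓ ≤ n−1.
The remaining sets (a), (b), (c), (d) satisfy all four rules.

(e)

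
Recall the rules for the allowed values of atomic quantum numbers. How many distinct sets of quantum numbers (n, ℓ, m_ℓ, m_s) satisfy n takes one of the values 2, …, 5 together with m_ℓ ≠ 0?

Treat each shell separately and count matching orbitals:
n=2 → 2; n=3 → 6; n=4 → 12; n=5 → 20.
Orbitals: 2 + 6 + 12 + 20 = 40. Including both spin states (m_s = ±1/2) gives 2 × 40 = 80 states.

80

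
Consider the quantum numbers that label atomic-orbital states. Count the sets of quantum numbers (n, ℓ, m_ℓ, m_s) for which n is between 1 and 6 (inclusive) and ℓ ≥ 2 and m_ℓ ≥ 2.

40

For each n in the range, tally the orbitals obeying ℓ ≥ 2 and m_ℓ ≥ 2:
n=3 → 1; n=4 → 3; n=5 → 6; n=6 → 10.
Orbitals: 1 + 3 + 6 + 10 = 20. Including both spin states (m_s = ±1/2) gives 2 × 20 = 40 states.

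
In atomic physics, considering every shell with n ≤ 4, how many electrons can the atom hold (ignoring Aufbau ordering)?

Total orbitals = 1² + 2² + 3² + 4² = 30. Doubling for spin gives 60 electrons.

60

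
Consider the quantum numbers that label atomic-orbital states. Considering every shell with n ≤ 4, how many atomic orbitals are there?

Total orbitals = 1² + 2² + 3² + 4² = 30.

30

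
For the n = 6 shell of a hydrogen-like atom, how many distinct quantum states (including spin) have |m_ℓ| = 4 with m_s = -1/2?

Go through ℓ = 0, …, 5 (the values permitted for n = 6).
The (ℓ, m_ℓ) pairs meeting |m_ℓ| = 4 give: ℓ=4 → 2; ℓ=5 → 2.
Orbitals: 2 + 2 = 4. With m_s fixed to a single value there is one state per orbital, giving 4 states.

4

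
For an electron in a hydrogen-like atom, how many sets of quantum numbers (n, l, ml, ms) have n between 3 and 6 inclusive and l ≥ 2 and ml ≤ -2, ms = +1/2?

20

Treat each shell separately and count matching orbitals:
n=3 → 1; n=4 → 3; n=5 → 6; n=6 → 10.
Orbitals: 1 + 3 + 6 + 10 = 20. With ms fixed to +1/2 there is one state per orbital, so 20 states.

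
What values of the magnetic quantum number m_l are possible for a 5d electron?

The 5d subshell has l = 2, and m_l takes every integer from −l to +l. With l = 2 that gives the 5 values -2, -1, 0, 1, 2.

-2, -1, 0, 1, 2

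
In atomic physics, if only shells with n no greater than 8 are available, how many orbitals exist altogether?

Total orbitals = 1² + 2² + 3² + 4² + 5² + 6² + 7² + 8² = 204.

204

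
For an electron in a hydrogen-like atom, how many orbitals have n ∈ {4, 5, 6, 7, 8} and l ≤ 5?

Count contributing orbitals for each principal shell:
n=4 → 16; n=5 → 25; n=6 → 36; n=7 → 36; n=8 → 36.
Total orbitals: 16 + 25 + 36 + 36 + 36 = 149.

149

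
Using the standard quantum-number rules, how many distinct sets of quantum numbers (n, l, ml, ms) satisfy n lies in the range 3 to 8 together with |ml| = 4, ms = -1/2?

For each n in the range, tally the orbitals obeying |ml| = 4:
n=5 → 2; n=6 → 4; n=7 → 6; n=8 → 8.
Orbitals: 2 + 4 + 6 + 8 = 20. With ms fixed to -1/2 there is one state per orbital, so 20 states.

20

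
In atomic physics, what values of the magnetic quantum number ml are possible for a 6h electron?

-5, -4, -3, -2, -1, 0, 1, 2, 3, 4, 5

The 6h subshell has l = 5, and ml takes every integer from −l to +l. With l = 5 that gives the 11 values -5, -4, -3, -2, -1, 0, 1, 2, 3, 4, 5.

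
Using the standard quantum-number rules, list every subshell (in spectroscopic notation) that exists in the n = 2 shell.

2s, 2p

For n = 2, ℓ runs from 0 to 1. In spectroscopic notation ℓ = 0,1,2,… ↔ s,p,d,f,g,h,i, so the subshells are 2s, 2p.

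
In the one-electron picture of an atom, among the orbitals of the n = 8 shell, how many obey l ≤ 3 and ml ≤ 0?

For n = 8, l ranges over 0 … 7.
Per l-value: l=0 → 1; l=1 → 2; l=2 → 3; l=3 → 4.
Total orbitals: 1 + 2 + 3 + 4 = 10.

10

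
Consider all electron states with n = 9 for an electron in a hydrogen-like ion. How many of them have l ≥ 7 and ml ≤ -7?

The n = 9 shell has l = 0 through 8; check each.
Contributions: l=7 → 1; l=8 → 2.
Orbitals: 1 + 2 = 3. Each orbital carries two spin states, so 3 × 2 = 6 states.

6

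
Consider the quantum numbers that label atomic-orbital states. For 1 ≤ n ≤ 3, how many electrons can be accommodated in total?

Total orbitals = 1² + 2² + 3² = 14. Doubling for spin gives 28 electrons.

28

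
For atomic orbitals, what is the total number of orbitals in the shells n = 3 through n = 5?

50

Shell n has n² orbitals: 3²=9 + 4²=16 + 5²=25 = 50 orbitals.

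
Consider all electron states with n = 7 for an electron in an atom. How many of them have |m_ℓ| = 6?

4

For n = 7, ℓ ranges over 0 … 6.
Per ℓ-value: ℓ=6 → 2.
Orbitals: 2. Each orbital carries two spin states, so 2 × 2 = 4 states.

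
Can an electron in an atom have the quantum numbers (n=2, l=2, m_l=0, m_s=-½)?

Not allowed

The orbital quantum number must satisfy 0 ≤ l ≤ n−1. With n = 2 the allowed l values are 0, 1, so l = 2 is out of range.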